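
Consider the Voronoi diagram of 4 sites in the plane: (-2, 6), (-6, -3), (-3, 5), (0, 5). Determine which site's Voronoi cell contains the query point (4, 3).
Nearest site = (0, 5)

The Voronoi cell of site s contains exactly those query points closer to s than to any other site. Compute squared distances from q = (4, 3) to each site:
  (0 − 4)² + (5 − 3)² = 20
  (-2 − 4)² + (6 − 3)² = 45
  (-3 − 4)² + (5 − 3)² = 53
  (-6 − 4)² + (-3 − 3)² = 136
Minimum is attained by (0, 5), so q lies in its Voronoi cell.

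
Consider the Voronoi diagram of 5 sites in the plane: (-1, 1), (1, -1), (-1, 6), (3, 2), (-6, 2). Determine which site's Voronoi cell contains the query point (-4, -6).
Nearest site = (1, -1)

The Voronoi cell of site s contains exactly those query points closer to s than to any other site. Compute squared distances from q = (-4, -6) to each site:
  (1 − -4)² + (-1 − -6)² = 50
  (-1 − -4)² + (1 − -6)² = 58
  (-6 − -4)² + (2 − -6)² = 68
  (3 − -4)² + (2 − -6)² = 113
  (-1 − -4)² + (6 − -6)² = 153
Minimum is attained by (1, -1), so q lies in its Voronoi cell.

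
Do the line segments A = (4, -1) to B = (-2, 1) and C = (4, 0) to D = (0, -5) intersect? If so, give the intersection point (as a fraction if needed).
Yes; intersection at (64/19, -15/19) (t = 2/19 on AB, s = 3/19 on CD)

Parametrize AB as A + t(B − A) = (4 + -6 t, -1 + 2 t) and CD as C + s(D − C) = (4 + -4 s, 0 + -5 s). Solve the linear system for (t, s). Determinant = -38 ≠ 0, so a unique intersection of the containing lines exists. Solution: t = 2/19, s = 3/19 — both in [0, 1], so the segments cross. Intersection point: (64/19, -15/19).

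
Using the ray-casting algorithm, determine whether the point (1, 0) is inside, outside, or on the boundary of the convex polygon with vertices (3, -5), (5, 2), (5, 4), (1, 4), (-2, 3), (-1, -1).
The point (1, 0) lies strictly inside the polygon

Cast a horizontal ray to the right from the query point and count how many polygon edges it crosses (each edge strictly once or zero times, handled with the usual half-open convention). 
Parity of crossings → odd ⇒ inside.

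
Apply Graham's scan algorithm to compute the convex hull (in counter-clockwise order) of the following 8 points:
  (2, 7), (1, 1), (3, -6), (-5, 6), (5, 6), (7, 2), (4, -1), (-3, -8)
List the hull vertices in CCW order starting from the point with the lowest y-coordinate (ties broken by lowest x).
Hull (CCW) = [(-3, -8), (3, -6), (7, 2), (5, 6), (2, 7), (-5, 6)]

Graham scan procedure:
  1. Find the pivot p₀ = point with lowest y (tie → lowest x): (-3, -8).
  2. Sort the remaining points by polar angle around p₀.
  3. Walk through sorted points, maintaining a stack; pop the top while the last three entries make a non-left turn (cross product ≤ 0).
  4. Final stack is the convex hull in CCW order: (-3, -8), (3, -6), (7, 2), (5, 6), (2, 7), (-5, 6).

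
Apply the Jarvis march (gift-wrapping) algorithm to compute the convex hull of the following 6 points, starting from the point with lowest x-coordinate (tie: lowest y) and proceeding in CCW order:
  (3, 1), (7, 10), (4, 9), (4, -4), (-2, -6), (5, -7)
Hull (CCW) = [(-2, -6), (5, -7), (7, 10), (4, 9)]

Jarvis march: at each step, from the current hull vertex p, select the next vertex q as the point such that every other point lies strictly to the left of (or on) the directed line p → q. (Equivalently: for every other point r, the cross product (q − p) × (r − p) ≥ 0.)
Starting point (lowest x, tie lowest y): (-2, -6). Wrap until returning to start. Resulting hull: (-2, -6), (5, -7), (7, 10), (4, 9).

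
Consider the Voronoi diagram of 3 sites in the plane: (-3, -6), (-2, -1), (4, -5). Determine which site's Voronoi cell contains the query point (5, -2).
Nearest site = (4, -5)

The Voronoi cell of site s contains exactly those query points closer to s than to any other site. Compute squared distances from q = (5, -2) to each site:
  (4 − 5)² + (-5 − -2)² = 10
  (-2 − 5)² + (-1 − -2)² = 50
  (-3 − 5)² + (-6 − -2)² = 80
Minimum is attained by (4, -5), so q lies in its Voronoi cell.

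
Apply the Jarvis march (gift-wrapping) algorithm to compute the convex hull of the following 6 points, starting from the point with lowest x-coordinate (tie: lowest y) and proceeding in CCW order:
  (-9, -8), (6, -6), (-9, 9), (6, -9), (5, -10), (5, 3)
Hull (CCW) = [(-9, -8), (5, -10), (6, -9), (6, -6), (5, 3), (-9, 9)]

Jarvis march: at each step, from the current hull vertex p, select the next vertex q as the point such that every other point lies strictly to the left of (or on) the directed line p → q. (Equivalently: for every other point r, the cross product (q − p) × (r − p) ≥ 0.)
Starting point (lowest x, tie lowest y): (-9, -8). Wrap until returning to start. Resulting hull: (-9, -8), (5, -10), (6, -9), (6, -6), (5, 3), (-9, 9).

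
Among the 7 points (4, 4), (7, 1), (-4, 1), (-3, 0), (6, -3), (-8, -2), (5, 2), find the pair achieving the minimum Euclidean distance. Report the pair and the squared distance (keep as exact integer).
Pair = ((-4, 1), (-3, 0)); squared distance = 2

Compute all C(7, 2) = 21 pairwise squared distances (x_i − x_j)² + (y_i − y_j)². The minimum is 2, attained by the pair ((-4, 1), (-3, 0)).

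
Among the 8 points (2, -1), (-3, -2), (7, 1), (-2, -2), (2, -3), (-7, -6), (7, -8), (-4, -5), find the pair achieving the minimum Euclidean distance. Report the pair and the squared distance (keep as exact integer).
Pair = ((-3, -2), (-2, -2)); squared distance = 1

Compute all C(8, 2) = 28 pairwise squared distances (x_i − x_j)² + (y_i − y_j)². The minimum is 1, attained by the pair ((-3, -2), (-2, -2)).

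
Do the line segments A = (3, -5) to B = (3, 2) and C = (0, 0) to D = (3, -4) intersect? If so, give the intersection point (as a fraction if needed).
Yes; intersection at (3, -4) (t = 1/7 on AB, s = 1 on CD)

Parametrize AB as A + t(B − A) = (3 + 0 t, -5 + 7 t) and CD as C + s(D − C) = (0 + 3 s, 0 + -4 s). Solve the linear system for (t, s). Determinant = 21 ≠ 0, so a unique intersection of the containing lines exists. Solution: t = 1/7, s = 1 — both in [0, 1], so the segments cross. Intersection point: (3, -4).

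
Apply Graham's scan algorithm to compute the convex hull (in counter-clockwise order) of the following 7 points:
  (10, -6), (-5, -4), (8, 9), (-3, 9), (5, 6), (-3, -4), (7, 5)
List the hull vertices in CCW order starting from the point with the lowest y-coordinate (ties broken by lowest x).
Hull (CCW) = [(10, -6), (8, 9), (-3, 9), (-5, -4)]

Graham scan procedure:
  1. Find the pivot p₀ = point with lowest y (tie → lowest x): (10, -6).
  2. Sort the remaining points by polar angle around p₀.
  3. Walk through sorted points, maintaining a stack; pop the top while the last three entries make a non-left turn (cross product ≤ 0).
  4. Final stack is the convex hull in CCW order: (10, -6), (8, 9), (-3, 9), (-5, -4).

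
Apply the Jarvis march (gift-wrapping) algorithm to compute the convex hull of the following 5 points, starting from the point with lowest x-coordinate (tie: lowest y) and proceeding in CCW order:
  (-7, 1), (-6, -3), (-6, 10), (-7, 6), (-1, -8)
Hull (CCW) = [(-7, 1), (-6, -3), (-1, -8), (-6, 10), (-7, 6)]

Jarvis march: at each step, from the current hull vertex p, select the next vertex q as the point such that every other point lies strictly to the left of (or on) the directed line p → q. (Equivalently: for every other point r, the cross product (q − p) × (r − p) ≥ 0.)
Starting point (lowest x, tie lowest y): (-7, 1). Wrap until returning to start. Resulting hull: (-7, 1), (-6, -3), (-1, -8), (-6, 10), (-7, 6).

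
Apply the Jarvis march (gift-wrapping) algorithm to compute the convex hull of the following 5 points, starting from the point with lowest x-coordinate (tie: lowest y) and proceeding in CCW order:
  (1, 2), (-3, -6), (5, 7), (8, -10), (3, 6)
Hull (CCW) = [(-3, -6), (8, -10), (5, 7), (3, 6)]

Jarvis march: at each step, from the current hull vertex p, select the next vertex q as the point such that every other point lies strictly to the left of (or on) the directed line p → q. (Equivalently: for every other point r, the cross product (q − p) × (r − p) ≥ 0.)
Starting point (lowest x, tie lowest y): (-3, -6). Wrap until returning to start. Resulting hull: (-3, -6), (8, -10), (5, 7), (3, 6).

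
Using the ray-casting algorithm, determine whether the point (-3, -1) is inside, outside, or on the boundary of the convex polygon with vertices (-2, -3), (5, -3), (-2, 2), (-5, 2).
The point (-3, -1) lies strictly inside the polygon

Cast a horizontal ray to the right from the query point and count how many polygon edges it crosses (each edge strictly once or zero times, handled with the usual half-open convention). 
Parity of crossings → odd ⇒ inside.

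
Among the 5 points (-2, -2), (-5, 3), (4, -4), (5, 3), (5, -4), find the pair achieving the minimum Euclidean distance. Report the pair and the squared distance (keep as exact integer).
Pair = ((4, -4), (5, -4)); squared distance = 1

Compute all C(5, 2) = 10 pairwise squared distances (x_i − x_j)² + (y_i − y_j)². The minimum is 1, attained by the pair ((4, -4), (5, -4)).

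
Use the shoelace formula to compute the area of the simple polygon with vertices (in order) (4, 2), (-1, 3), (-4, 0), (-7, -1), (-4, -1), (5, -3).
Area = 36

Shoelace formula: Area = (1/2) |Σ_i (x_i · y_{i+1} − x_{i+1} · y_i)| (indices mod n). Compute each cross term:
  (4)(3) − (-1)(2) = 14
  (-1)(0) − (-4)(3) = 12
  (-4)(-1) − (-7)(0) = 4
  (-7)(-1) − (-4)(-1) = 3
  (-4)(-3) − (5)(-1) = 17
  (5)(2) − (4)(-3) = 22
Sum = 72, so (signed) Area = 72/2 = 36, |Area| = 36.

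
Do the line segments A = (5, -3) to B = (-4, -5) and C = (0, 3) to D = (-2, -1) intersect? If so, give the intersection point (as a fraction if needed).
No (intersection of containing lines falls outside at least one segment)

Parametrize and solve: t = 1, s = 2. At least one of these is outside [0, 1], so the segments do not intersect.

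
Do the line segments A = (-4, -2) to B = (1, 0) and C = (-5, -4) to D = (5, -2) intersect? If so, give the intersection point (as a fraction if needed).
No (intersection of containing lines falls outside at least one segment)

Parametrize and solve: t = -9/5, s = -4/5. At least one of these is outside [0, 1], so the segments do not intersect.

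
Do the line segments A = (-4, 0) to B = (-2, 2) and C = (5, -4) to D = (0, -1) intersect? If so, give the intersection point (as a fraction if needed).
No (intersection of containing lines falls outside at least one segment)

Parametrize and solve: t = 7/16, s = 13/8. At least one of these is outside [0, 1], so the segments do not intersect.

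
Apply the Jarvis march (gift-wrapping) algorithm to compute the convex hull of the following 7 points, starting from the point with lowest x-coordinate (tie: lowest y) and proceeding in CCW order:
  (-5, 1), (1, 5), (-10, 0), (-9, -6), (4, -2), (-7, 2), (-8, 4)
Hull (CCW) = [(-10, 0), (-9, -6), (4, -2), (1, 5), (-8, 4)]

Jarvis march: at each step, from the current hull vertex p, select the next vertex q as the point such that every other point lies strictly to the left of (or on) the directed line p → q. (Equivalently: for every other point r, the cross product (q − p) × (r − p) ≥ 0.)
Starting point (lowest x, tie lowest y): (-10, 0). Wrap until returning to start. Resulting hull: (-10, 0), (-9, -6), (4, -2), (1, 5), (-8, 4).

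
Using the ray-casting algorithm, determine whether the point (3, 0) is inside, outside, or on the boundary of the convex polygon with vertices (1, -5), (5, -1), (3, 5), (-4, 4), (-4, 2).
The point (3, 0) lies strictly inside the polygon

Cast a horizontal ray to the right from the query point and count how many polygon edges it crosses (each edge strictly once or zero times, handled with the usual half-open convention). 
Parity of crossings → odd ⇒ inside.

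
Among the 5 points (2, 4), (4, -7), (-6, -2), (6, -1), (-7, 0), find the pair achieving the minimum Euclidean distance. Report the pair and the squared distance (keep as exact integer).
Pair = ((-6, -2), (-7, 0)); squared distance = 5

Compute all C(5, 2) = 10 pairwise squared distances (x_i − x_j)² + (y_i − y_j)². The minimum is 5, attained by the pair ((-6, -2), (-7, 0)).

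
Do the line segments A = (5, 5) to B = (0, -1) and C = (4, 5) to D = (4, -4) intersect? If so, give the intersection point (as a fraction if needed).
Yes; intersection at (4, 19/5) (t = 1/5 on AB, s = 2/15 on CD)

Parametrize AB as A + t(B − A) = (5 + -5 t, 5 + -6 t) and CD as C + s(D − C) = (4 + 0 s, 5 + -9 s). Solve the linear system for (t, s). Determinant = -45 ≠ 0, so a unique intersection of the containing lines exists. Solution: t = 1/5, s = 2/15 — both in [0, 1], so the segments cross. Intersection point: (4, 19/5).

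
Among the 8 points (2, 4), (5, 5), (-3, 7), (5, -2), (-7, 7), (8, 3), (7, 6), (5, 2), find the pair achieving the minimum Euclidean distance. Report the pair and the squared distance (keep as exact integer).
Pair = ((5, 5), (7, 6)); squared distance = 5

Compute all C(8, 2) = 28 pairwise squared distances (x_i − x_j)² + (y_i − y_j)². The minimum is 5, attained by the pair ((5, 5), (7, 6)).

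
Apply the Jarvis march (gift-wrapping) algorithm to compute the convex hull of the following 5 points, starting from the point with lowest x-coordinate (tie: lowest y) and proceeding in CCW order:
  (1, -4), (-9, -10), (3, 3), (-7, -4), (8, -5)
Hull (CCW) = [(-9, -10), (8, -5), (3, 3), (-7, -4)]

Jarvis march: at each step, from the current hull vertex p, select the next vertex q as the point such that every other point lies strictly to the left of (or on) the directed line p → q. (Equivalently: for every other point r, the cross product (q − p) × (r − p) ≥ 0.)
Starting point (lowest x, tie lowest y): (-9, -10). Wrap until returning to start. Resulting hull: (-9, -10), (8, -5), (3, 3), (-7, -4).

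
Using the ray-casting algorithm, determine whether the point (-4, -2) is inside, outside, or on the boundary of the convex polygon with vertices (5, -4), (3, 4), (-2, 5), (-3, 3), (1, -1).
The point (-4, -2) lies strictly outside the polygon

Cast a horizontal ray to the right from the query point and count how many polygon edges it crosses (each edge strictly once or zero times, handled with the usual half-open convention). 
Parity of crossings → even ⇒ outside.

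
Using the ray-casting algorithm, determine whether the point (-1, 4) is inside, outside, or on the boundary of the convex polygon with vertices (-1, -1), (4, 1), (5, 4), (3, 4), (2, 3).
The point (-1, 4) lies strictly outside the polygon

Cast a horizontal ray to the right from the query point and count how many polygon edges it crosses (each edge strictly once or zero times, handled with the usual half-open convention). 
Parity of crossings → even ⇒ outside.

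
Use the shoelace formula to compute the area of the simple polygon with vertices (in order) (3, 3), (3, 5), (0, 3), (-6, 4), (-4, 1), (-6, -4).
Area = 59/2

Shoelace formula: Area = (1/2) |Σ_i (x_i · y_{i+1} − x_{i+1} · y_i)| (indices mod n). Compute each cross term:
  (3)(5) − (3)(3) = 6
  (3)(3) − (0)(5) = 9
  (0)(4) − (-6)(3) = 18
  (-6)(1) − (-4)(4) = 10
  (-4)(-4) − (-6)(1) = 22
  (-6)(3) − (3)(-4) = -6
Sum = 59, so (signed) Area = 59/2 = 59/2, |Area| = 59/2.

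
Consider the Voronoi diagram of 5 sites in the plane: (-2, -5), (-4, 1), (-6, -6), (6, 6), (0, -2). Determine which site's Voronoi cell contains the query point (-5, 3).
Nearest site = (-4, 1)

The Voronoi cell of site s contains exactly those query points closer to s than to any other site. Compute squared distances from q = (-5, 3) to each site:
  (-4 − -5)² + (1 − 3)² = 5
  (0 − -5)² + (-2 − 3)² = 50
  (-2 − -5)² + (-5 − 3)² = 73
  (-6 − -5)² + (-6 − 3)² = 82
  (6 − -5)² + (6 − 3)² = 130
Minimum is attained by (-4, 1), so q lies in its Voronoi cell.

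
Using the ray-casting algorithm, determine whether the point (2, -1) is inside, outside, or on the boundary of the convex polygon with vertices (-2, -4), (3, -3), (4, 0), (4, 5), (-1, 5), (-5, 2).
The point (2, -1) lies strictly inside the polygon

Cast a horizontal ray to the right from the query point and count how many polygon edges it crosses (each edge strictly once or zero times, handled with the usual half-open convention). 
Parity of crossings → odd ⇒ inside.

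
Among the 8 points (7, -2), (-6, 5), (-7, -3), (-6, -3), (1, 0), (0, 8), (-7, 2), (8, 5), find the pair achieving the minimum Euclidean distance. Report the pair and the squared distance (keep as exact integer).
Pair = ((-7, -3), (-6, -3)); squared distance = 1

Compute all C(8, 2) = 28 pairwise squared distances (x_i − x_j)² + (y_i − y_j)². The minimum is 1, attained by the pair ((-7, -3), (-6, -3)).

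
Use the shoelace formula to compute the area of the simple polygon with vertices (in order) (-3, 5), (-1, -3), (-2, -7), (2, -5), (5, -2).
Area = 79/2

Shoelace formula: Area = (1/2) |Σ_i (x_i · y_{i+1} − x_{i+1} · y_i)| (indices mod n). Compute each cross term:
  (-3)(-3) − (-1)(5) = 14
  (-1)(-7) − (-2)(-3) = 1
  (-2)(-5) − (2)(-7) = 24
  (2)(-2) − (5)(-5) = 21
  (5)(5) − (-3)(-2) = 19
Sum = 79, so (signed) Area = 79/2 = 79/2, |Area| = 79/2.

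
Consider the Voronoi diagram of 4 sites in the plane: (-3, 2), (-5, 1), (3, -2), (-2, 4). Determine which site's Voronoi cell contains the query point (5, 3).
Nearest site = (3, -2)

The Voronoi cell of site s contains exactly those query points closer to s than to any other site. Compute squared distances from q = (5, 3) to each site:
  (3 − 5)² + (-2 − 3)² = 29
  (-2 − 5)² + (4 − 3)² = 50
  (-3 − 5)² + (2 − 3)² = 65
  (-5 − 5)² + (1 − 3)² = 104
Minimum is attained by (3, -2), so q lies in its Voronoi cell.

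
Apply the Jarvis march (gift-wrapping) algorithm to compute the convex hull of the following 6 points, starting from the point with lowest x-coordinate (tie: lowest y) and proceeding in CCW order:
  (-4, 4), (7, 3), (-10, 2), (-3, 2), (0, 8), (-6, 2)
Hull (CCW) = [(-10, 2), (-3, 2), (7, 3), (0, 8)]

Jarvis march: at each step, from the current hull vertex p, select the next vertex q as the point such that every other point lies strictly to the left of (or on) the directed line p → q. (Equivalently: for every other point r, the cross product (q − p) × (r − p) ≥ 0.)
Starting point (lowest x, tie lowest y): (-10, 2). Wrap until returning to start. Resulting hull: (-10, 2), (-3, 2), (7, 3), (0, 8).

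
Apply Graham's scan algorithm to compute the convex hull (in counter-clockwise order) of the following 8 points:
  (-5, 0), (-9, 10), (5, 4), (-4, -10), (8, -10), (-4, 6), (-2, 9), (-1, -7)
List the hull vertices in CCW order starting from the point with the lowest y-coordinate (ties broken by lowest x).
Hull (CCW) = [(-4, -10), (8, -10), (5, 4), (-2, 9), (-9, 10)]

Graham scan procedure:
  1. Find the pivot p₀ = point with lowest y (tie → lowest x): (-4, -10).
  2. Sort the remaining points by polar angle around p₀.
  3. Walk through sorted points, maintaining a stack; pop the top while the last three entries make a non-left turn (cross product ≤ 0).
  4. Final stack is the convex hull in CCW order: (-4, -10), (8, -10), (5, 4), (-2, 9), (-9, 10).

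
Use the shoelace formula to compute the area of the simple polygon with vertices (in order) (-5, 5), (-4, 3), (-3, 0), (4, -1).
Area = 16

Shoelace formula: Area = (1/2) |Σ_i (x_i · y_{i+1} − x_{i+1} · y_i)| (indices mod n). Compute each cross term:
  (-5)(3) − (-4)(5) = 5
  (-4)(0) − (-3)(3) = 9
  (-3)(-1) − (4)(0) = 3
  (4)(5) − (-5)(-1) = 15
Sum = 32, so (signed) Area = 32/2 = 16, |Area| = 16.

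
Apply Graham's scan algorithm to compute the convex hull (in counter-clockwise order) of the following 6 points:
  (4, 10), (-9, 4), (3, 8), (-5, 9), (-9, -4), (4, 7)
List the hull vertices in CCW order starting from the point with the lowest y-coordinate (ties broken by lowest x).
Hull (CCW) = [(-9, -4), (4, 7), (4, 10), (-5, 9), (-9, 4)]

Graham scan procedure:
  1. Find the pivot p₀ = point with lowest y (tie → lowest x): (-9, -4).
  2. Sort the remaining points by polar angle around p₀.
  3. Walk through sorted points, maintaining a stack; pop the top while the last three entries make a non-left turn (cross product ≤ 0).
  4. Final stack is the convex hull in CCW order: (-9, -4), (4, 7), (4, 10), (-5, 9), (-9, 4).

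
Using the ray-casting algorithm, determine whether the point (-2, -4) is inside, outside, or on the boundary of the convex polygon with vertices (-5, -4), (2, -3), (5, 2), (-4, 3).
The point (-2, -4) lies strictly outside the polygon

Cast a horizontal ray to the right from the query point and count how many polygon edges it crosses (each edge strictly once or zero times, handled with the usual half-open convention). 
Parity of crossings → even ⇒ outside.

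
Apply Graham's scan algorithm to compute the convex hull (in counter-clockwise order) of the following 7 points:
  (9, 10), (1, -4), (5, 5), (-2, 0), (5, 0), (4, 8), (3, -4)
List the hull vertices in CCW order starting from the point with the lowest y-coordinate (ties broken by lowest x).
Hull (CCW) = [(1, -4), (3, -4), (5, 0), (9, 10), (4, 8), (-2, 0)]

Graham scan procedure:
  1. Find the pivot p₀ = point with lowest y (tie → lowest x): (1, -4).
  2. Sort the remaining points by polar angle around p₀.
  3. Walk through sorted points, maintaining a stack; pop the top while the last three entries make a non-left turn (cross product ≤ 0).
  4. Final stack is the convex hull in CCW order: (1, -4), (3, -4), (5, 0), (9, 10), (4, 8), (-2, 0).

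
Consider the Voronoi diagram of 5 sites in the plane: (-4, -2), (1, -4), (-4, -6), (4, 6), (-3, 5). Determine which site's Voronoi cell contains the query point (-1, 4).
Nearest site = (-3, 5)

The Voronoi cell of site s contains exactly those query points closer to s than to any other site. Compute squared distances from q = (-1, 4) to each site:
  (-3 − -1)² + (5 − 4)² = 5
  (4 − -1)² + (6 − 4)² = 29
  (-4 − -1)² + (-2 − 4)² = 45
  (1 − -1)² + (-4 − 4)² = 68
  (-4 − -1)² + (-6 − 4)² = 109
Minimum is attained by (-3, 5), so q lies in its Voronoi cell.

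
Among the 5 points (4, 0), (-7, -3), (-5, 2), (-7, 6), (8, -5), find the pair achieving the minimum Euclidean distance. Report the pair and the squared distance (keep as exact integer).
Pair = ((-5, 2), (-7, 6)); squared distance = 20

Compute all C(5, 2) = 10 pairwise squared distances (x_i − x_j)² + (y_i − y_j)². The minimum is 20, attained by the pair ((-5, 2), (-7, 6)).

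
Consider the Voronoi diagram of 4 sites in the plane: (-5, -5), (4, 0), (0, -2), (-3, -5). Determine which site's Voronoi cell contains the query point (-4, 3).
Nearest site = (0, -2)

The Voronoi cell of site s contains exactly those query points closer to s than to any other site. Compute squared distances from q = (-4, 3) to each site:
  (0 − -4)² + (-2 − 3)² = 41
  (-5 − -4)² + (-5 − 3)² = 65
  (-3 − -4)² + (-5 − 3)² = 65
  (4 − -4)² + (0 − 3)² = 73
Minimum is attained by (0, -2), so q lies in its Voronoi cell.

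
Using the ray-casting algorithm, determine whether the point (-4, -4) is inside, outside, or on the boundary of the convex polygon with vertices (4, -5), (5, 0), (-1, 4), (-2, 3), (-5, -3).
The point (-4, -4) lies strictly outside the polygon

Cast a horizontal ray to the right from the query point and count how many polygon edges it crosses (each edge strictly once or zero times, handled with the usual half-open convention). 
Parity of crossings → even ⇒ outside.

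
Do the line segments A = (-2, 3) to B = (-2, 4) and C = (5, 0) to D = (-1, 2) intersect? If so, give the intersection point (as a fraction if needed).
No (intersection of containing lines falls outside at least one segment)

Parametrize and solve: t = -2/3, s = 7/6. At least one of these is outside [0, 1], so the segments do not intersect.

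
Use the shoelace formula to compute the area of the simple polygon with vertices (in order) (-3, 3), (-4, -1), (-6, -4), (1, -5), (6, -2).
Area = 99/2

Shoelace formula: Area = (1/2) |Σ_i (x_i · y_{i+1} − x_{i+1} · y_i)| (indices mod n). Compute each cross term:
  (-3)(-1) − (-4)(3) = 15
  (-4)(-4) − (-6)(-1) = 10
  (-6)(-5) − (1)(-4) = 34
  (1)(-2) − (6)(-5) = 28
  (6)(3) − (-3)(-2) = 12
Sum = 99, so (signed) Area = 99/2 = 99/2, |Area| = 99/2.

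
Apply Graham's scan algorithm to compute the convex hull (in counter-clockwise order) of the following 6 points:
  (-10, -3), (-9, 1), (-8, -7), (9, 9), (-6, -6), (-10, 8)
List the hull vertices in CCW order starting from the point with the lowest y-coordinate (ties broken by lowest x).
Hull (CCW) = [(-8, -7), (-6, -6), (9, 9), (-10, 8), (-10, -3)]

Graham scan procedure:
  1. Find the pivot p₀ = point with lowest y (tie → lowest x): (-8, -7).
  2. Sort the remaining points by polar angle around p₀.
  3. Walk through sorted points, maintaining a stack; pop the top while the last three entries make a non-left turn (cross product ≤ 0).
  4. Final stack is the convex hull in CCW order: (-8, -7), (-6, -6), (9, 9), (-10, 8), (-10, -3).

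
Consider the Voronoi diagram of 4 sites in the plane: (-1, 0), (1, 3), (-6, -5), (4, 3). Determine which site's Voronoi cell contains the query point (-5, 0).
Nearest site = (-1, 0)

The Voronoi cell of site s contains exactly those query points closer to s than to any other site. Compute squared distances from q = (-5, 0) to each site:
  (-1 − -5)² + (0 − 0)² = 16
  (-6 − -5)² + (-5 − 0)² = 26
  (1 − -5)² + (3 − 0)² = 45
  (4 − -5)² + (3 − 0)² = 90
Minimum is attained by (-1, 0), so q lies in its Voronoi cell.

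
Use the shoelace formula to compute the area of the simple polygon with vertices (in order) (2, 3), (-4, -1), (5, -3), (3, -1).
Area = 21

Shoelace formula: Area = (1/2) |Σ_i (x_i · y_{i+1} − x_{i+1} · y_i)| (indices mod n). Compute each cross term:
  (2)(-1) − (-4)(3) = 10
  (-4)(-3) − (5)(-1) = 17
  (5)(-1) − (3)(-3) = 4
  (3)(3) − (2)(-1) = 11
Sum = 42, so (signed) Area = 42/2 = 21, |Area| = 21.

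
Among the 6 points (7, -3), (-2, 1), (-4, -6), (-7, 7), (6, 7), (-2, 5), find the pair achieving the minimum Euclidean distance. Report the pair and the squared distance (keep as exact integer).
Pair = ((-2, 1), (-2, 5)); squared distance = 16

Compute all C(6, 2) = 15 pairwise squared distances (x_i − x_j)² + (y_i − y_j)². The minimum is 16, attained by the pair ((-2, 1), (-2, 5)).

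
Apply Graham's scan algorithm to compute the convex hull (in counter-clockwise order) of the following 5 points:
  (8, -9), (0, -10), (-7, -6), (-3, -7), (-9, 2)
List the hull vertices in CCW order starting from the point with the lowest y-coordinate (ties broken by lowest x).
Hull (CCW) = [(0, -10), (8, -9), (-9, 2), (-7, -6)]

Graham scan procedure:
  1. Find the pivot p₀ = point with lowest y (tie → lowest x): (0, -10).
  2. Sort the remaining points by polar angle around p₀.
  3. Walk through sorted points, maintaining a stack; pop the top while the last three entries make a non-left turn (cross product ≤ 0).
  4. Final stack is the convex hull in CCW order: (0, -10), (8, -9), (-9, 2), (-7, -6).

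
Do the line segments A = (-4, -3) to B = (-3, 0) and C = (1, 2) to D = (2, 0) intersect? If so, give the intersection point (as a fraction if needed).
No (intersection of containing lines falls outside at least one segment)

Parametrize and solve: t = 3, s = -2. At least one of these is outside [0, 1], so the segments do not intersect.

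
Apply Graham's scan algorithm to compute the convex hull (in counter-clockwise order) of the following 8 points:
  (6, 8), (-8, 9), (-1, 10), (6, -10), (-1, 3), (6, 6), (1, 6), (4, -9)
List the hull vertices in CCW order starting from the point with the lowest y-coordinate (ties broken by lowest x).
Hull (CCW) = [(6, -10), (6, 8), (-1, 10), (-8, 9), (4, -9)]

Graham scan procedure:
  1. Find the pivot p₀ = point with lowest y (tie → lowest x): (6, -10).
  2. Sort the remaining points by polar angle around p₀.
  3. Walk through sorted points, maintaining a stack; pop the top while the last three entries make a non-left turn (cross product ≤ 0).
  4. Final stack is the convex hull in CCW order: (6, -10), (6, 8), (-1, 10), (-8, 9), (4, -9).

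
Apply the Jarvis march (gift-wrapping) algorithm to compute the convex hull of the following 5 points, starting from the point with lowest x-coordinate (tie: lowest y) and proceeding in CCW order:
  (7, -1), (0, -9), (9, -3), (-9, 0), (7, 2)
Hull (CCW) = [(-9, 0), (0, -9), (9, -3), (7, 2)]

Jarvis march: at each step, from the current hull vertex p, select the next vertex q as the point such that every other point lies strictly to the left of (or on) the directed line p → q. (Equivalently: for every other point r, the cross product (q − p) × (r − p) ≥ 0.)
Starting point (lowest x, tie lowest y): (-9, 0). Wrap until returning to start. Resulting hull: (-9, 0), (0, -9), (9, -3), (7, 2).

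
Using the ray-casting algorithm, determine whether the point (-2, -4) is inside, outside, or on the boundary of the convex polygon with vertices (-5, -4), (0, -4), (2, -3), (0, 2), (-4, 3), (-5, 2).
The point (-2, -4) lies on the polygon boundary

Boundary check: the query satisfies the collinearity and bounding-box conditions for some polygon edge, so it lies exactly on the boundary.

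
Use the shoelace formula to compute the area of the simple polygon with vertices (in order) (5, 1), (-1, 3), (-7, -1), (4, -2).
Area = 35

Shoelace formula: Area = (1/2) |Σ_i (x_i · y_{i+1} − x_{i+1} · y_i)| (indices mod n). Compute each cross term:
  (5)(3) − (-1)(1) = 16
  (-1)(-1) − (-7)(3) = 22
  (-7)(-2) − (4)(-1) = 18
  (4)(1) − (5)(-2) = 14
Sum = 70, so (signed) Area = 70/2 = 35, |Area| = 35.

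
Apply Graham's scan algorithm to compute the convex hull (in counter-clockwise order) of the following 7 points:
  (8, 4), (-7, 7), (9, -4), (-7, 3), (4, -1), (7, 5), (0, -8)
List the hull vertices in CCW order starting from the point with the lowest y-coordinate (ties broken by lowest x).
Hull (CCW) = [(0, -8), (9, -4), (8, 4), (7, 5), (-7, 7), (-7, 3)]

Graham scan procedure:
  1. Find the pivot p₀ = point with lowest y (tie → lowest x): (0, -8).
  2. Sort the remaining points by polar angle around p₀.
  3. Walk through sorted points, maintaining a stack; pop the top while the last three entries make a non-left turn (cross product ≤ 0).
  4. Final stack is the convex hull in CCW order: (0, -8), (9, -4), (8, 4), (7, 5), (-7, 7), (-7, 3).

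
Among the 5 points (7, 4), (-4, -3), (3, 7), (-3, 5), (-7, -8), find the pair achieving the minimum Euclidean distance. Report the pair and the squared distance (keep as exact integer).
Pair = ((7, 4), (3, 7)); squared distance = 25

Compute all C(5, 2) = 10 pairwise squared distances (x_i − x_j)² + (y_i − y_j)². The minimum is 25, attained by the pair ((7, 4), (3, 7)).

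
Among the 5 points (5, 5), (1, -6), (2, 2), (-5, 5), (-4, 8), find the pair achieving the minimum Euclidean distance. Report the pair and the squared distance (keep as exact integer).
Pair = ((-5, 5), (-4, 8)); squared distance = 10

Compute all C(5, 2) = 10 pairwise squared distances (x_i − x_j)² + (y_i − y_j)². The minimum is 10, attained by the pair ((-5, 5), (-4, 8)).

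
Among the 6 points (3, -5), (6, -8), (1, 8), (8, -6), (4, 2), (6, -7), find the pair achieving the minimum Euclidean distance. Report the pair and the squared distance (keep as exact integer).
Pair = ((6, -8), (6, -7)); squared distance = 1

Compute all C(6, 2) = 15 pairwise squared distances (x_i − x_j)² + (y_i − y_j)². The minimum is 1, attained by the pair ((6, -8), (6, -7)).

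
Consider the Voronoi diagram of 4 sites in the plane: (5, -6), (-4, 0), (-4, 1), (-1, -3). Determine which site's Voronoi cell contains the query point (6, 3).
Nearest site = (5, -6)

The Voronoi cell of site s contains exactly those query points closer to s than to any other site. Compute squared distances from q = (6, 3) to each site:
  (5 − 6)² + (-6 − 3)² = 82
  (-1 − 6)² + (-3 − 3)² = 85
  (-4 − 6)² + (1 − 3)² = 104
  (-4 − 6)² + (0 − 3)² = 109
Minimum is attained by (5, -6), so q lies in its Voronoi cell.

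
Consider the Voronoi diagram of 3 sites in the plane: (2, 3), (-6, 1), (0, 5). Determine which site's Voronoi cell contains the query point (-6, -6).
Nearest site = (-6, 1)

The Voronoi cell of site s contains exactly those query points closer to s than to any other site. Compute squared distances from q = (-6, -6) to each site:
  (-6 − -6)² + (1 − -6)² = 49
  (2 − -6)² + (3 − -6)² = 145
  (0 − -6)² + (5 − -6)² = 157
Minimum is attained by (-6, 1), so q lies in its Voronoi cell.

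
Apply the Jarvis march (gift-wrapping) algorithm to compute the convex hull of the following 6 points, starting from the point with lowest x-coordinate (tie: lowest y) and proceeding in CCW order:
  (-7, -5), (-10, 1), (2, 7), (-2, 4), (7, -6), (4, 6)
Hull (CCW) = [(-10, 1), (-7, -5), (7, -6), (4, 6), (2, 7)]

Jarvis march: at each step, from the current hull vertex p, select the next vertex q as the point such that every other point lies strictly to the left of (or on) the directed line p → q. (Equivalently: for every other point r, the cross product (q − p) × (r − p) ≥ 0.)
Starting point (lowest x, tie lowest y): (-10, 1). Wrap until returning to start. Resulting hull: (-10, 1), (-7, -5), (7, -6), (4, 6), (2, 7).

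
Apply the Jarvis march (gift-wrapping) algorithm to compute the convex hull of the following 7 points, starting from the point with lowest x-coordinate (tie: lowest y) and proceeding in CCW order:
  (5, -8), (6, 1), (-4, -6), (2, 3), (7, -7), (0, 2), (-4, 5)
Hull (CCW) = [(-4, -6), (5, -8), (7, -7), (6, 1), (2, 3), (-4, 5)]

Jarvis march: at each step, from the current hull vertex p, select the next vertex q as the point such that every other point lies strictly to the left of (or on) the directed line p → q. (Equivalently: for every other point r, the cross product (q − p) × (r − p) ≥ 0.)
Starting point (lowest x, tie lowest y): (-4, -6). Wrap until returning to start. Resulting hull: (-4, -6), (5, -8), (7, -7), (6, 1), (2, 3), (-4, 5).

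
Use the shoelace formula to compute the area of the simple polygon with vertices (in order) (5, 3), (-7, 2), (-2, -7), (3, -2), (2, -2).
Area = 123/2

Shoelace formula: Area = (1/2) |Σ_i (x_i · y_{i+1} − x_{i+1} · y_i)| (indices mod n). Compute each cross term:
  (5)(2) − (-7)(3) = 31
  (-7)(-7) − (-2)(2) = 53
  (-2)(-2) − (3)(-7) = 25
  (3)(-2) − (2)(-2) = -2
  (2)(3) − (5)(-2) = 16
Sum = 123, so (signed) Area = 123/2 = 123/2, |Area| = 123/2.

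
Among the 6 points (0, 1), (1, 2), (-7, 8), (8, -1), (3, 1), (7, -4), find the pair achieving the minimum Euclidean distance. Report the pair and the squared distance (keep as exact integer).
Pair = ((0, 1), (1, 2)); squared distance = 2

Compute all C(6, 2) = 15 pairwise squared distances (x_i − x_j)² + (y_i − y_j)². The minimum is 2, attained by the pair ((0, 1), (1, 2)).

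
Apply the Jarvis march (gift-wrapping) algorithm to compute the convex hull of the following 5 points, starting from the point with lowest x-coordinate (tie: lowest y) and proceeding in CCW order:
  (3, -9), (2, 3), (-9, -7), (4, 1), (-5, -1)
Hull (CCW) = [(-9, -7), (3, -9), (4, 1), (2, 3), (-5, -1)]

Jarvis march: at each step, from the current hull vertex p, select the next vertex q as the point such that every other point lies strictly to the left of (or on) the directed line p → q. (Equivalently: for every other point r, the cross product (q − p) × (r − p) ≥ 0.)
Starting point (lowest x, tie lowest y): (-9, -7). Wrap until returning to start. Resulting hull: (-9, -7), (3, -9), (4, 1), (2, 3), (-5, -1).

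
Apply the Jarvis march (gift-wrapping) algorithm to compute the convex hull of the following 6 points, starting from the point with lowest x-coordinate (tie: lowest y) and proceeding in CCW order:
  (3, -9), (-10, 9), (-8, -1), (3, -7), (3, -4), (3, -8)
Hull (CCW) = [(-10, 9), (-8, -1), (3, -9), (3, -4)]

Jarvis march: at each step, from the current hull vertex p, select the next vertex q as the point such that every other point lies strictly to the left of (or on) the directed line p → q. (Equivalently: for every other point r, the cross product (q − p) × (r − p) ≥ 0.)
Starting point (lowest x, tie lowest y): (-10, 9). Wrap until returning to start. Resulting hull: (-10, 9), (-8, -1), (3, -9), (3, -4).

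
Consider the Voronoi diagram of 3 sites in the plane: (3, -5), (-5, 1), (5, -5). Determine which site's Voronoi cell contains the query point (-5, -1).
Nearest site = (-5, 1)

The Voronoi cell of site s contains exactly those query points closer to s than to any other site. Compute squared distances from q = (-5, -1) to each site:
  (-5 − -5)² + (1 − -1)² = 4
  (3 − -5)² + (-5 − -1)² = 80
  (5 − -5)² + (-5 − -1)² = 116
Minimum is attained by (-5, 1), so q lies in its Voronoi cell.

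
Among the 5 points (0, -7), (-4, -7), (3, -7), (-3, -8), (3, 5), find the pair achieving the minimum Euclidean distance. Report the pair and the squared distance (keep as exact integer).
Pair = ((-4, -7), (-3, -8)); squared distance = 2

Compute all C(5, 2) = 10 pairwise squared distances (x_i − x_j)² + (y_i − y_j)². The minimum is 2, attained by the pair ((-4, -7), (-3, -8)).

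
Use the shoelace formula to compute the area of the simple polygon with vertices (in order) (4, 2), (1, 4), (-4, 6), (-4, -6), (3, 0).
Area = 54

Shoelace formula: Area = (1/2) |Σ_i (x_i · y_{i+1} − x_{i+1} · y_i)| (indices mod n). Compute each cross term:
  (4)(4) − (1)(2) = 14
  (1)(6) − (-4)(4) = 22
  (-4)(-6) − (-4)(6) = 48
  (-4)(0) − (3)(-6) = 18
  (3)(2) − (4)(0) = 6
Sum = 108, so (signed) Area = 108/2 = 54, |Area| = 54.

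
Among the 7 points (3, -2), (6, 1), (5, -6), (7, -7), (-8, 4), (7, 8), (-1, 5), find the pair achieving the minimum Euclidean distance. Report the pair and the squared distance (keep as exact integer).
Pair = ((5, -6), (7, -7)); squared distance = 5

Compute all C(7, 2) = 21 pairwise squared distances (x_i − x_j)² + (y_i − y_j)². The minimum is 5, attained by the pair ((5, -6), (7, -7)).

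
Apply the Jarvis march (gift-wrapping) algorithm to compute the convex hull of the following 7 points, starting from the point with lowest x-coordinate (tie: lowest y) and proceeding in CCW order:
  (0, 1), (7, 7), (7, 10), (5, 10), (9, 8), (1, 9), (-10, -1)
Hull (CCW) = [(-10, -1), (0, 1), (9, 8), (7, 10), (5, 10), (1, 9)]

Jarvis march: at each step, from the current hull vertex p, select the next vertex q as the point such that every other point lies strictly to the left of (or on) the directed line p → q. (Equivalently: for every other point r, the cross product (q − p) × (r − p) ≥ 0.)
Starting point (lowest x, tie lowest y): (-10, -1). Wrap until returning to start. Resulting hull: (-10, -1), (0, 1), (9, 8), (7, 10), (5, 10), (1, 9).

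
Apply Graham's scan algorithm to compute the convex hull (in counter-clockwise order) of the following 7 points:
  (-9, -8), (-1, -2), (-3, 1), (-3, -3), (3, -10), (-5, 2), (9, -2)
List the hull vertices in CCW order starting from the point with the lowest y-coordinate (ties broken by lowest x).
Hull (CCW) = [(3, -10), (9, -2), (-5, 2), (-9, -8)]

Graham scan procedure:
  1. Find the pivot p₀ = point with lowest y (tie → lowest x): (3, -10).
  2. Sort the remaining points by polar angle around p₀.
  3. Walk through sorted points, maintaining a stack; pop the top while the last three entries make a non-left turn (cross product ≤ 0).
  4. Final stack is the convex hull in CCW order: (3, -10), (9, -2), (-5, 2), (-9, -8).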